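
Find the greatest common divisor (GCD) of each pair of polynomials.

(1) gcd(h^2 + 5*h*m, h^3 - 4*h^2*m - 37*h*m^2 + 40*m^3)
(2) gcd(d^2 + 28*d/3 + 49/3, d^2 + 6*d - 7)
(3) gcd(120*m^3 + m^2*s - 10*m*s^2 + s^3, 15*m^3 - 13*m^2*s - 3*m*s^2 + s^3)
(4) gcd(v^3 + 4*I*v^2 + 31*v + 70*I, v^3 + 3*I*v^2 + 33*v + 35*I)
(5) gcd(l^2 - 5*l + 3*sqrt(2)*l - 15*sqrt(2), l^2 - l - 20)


(1) = gcd(h*(h + 5*m), (h - 8*m)*(h - m)*(h + 5*m)) = h + 5*m
(2) = d + 7
(3) = -15*m^2 - 2*m*s + s^2
(4) = gcd((v - 5*I)*(v + 2*I)*(v + 7*I), (v - 5*I)*(v + I)*(v + 7*I)) = v^2 + 2*I*v + 35
(5) = gcd((l - 5)*(l + 3*sqrt(2)), (l - 5)*(l + 4)) = l - 5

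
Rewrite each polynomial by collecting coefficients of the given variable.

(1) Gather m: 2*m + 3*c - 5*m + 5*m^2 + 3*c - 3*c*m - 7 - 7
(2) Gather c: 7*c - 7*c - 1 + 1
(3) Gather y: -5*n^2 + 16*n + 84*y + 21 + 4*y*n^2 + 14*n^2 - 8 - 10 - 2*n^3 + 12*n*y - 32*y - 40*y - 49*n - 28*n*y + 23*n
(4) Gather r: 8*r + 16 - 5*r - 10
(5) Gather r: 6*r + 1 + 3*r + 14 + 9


(1) = 6*c + 5*m^2 + m*(-3*c - 3) - 14
(2) = 0
(3) = -2*n^3 + 9*n^2 - 10*n + y*(4*n^2 - 16*n + 12) + 3
(4) = 3*r + 6
(5) = 9*r + 24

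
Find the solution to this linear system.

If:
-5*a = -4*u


Then:
a = 4*u/5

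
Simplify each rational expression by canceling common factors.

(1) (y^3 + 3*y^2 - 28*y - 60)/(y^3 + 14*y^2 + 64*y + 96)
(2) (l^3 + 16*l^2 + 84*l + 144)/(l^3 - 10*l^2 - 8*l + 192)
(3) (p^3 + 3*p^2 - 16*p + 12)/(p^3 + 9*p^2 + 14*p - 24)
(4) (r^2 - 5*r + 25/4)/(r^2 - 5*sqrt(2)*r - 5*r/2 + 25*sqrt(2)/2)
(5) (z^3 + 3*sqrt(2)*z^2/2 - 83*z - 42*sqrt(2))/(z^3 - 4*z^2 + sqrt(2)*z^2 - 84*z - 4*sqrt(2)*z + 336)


(1) = (y^2 - 3*y - 10)/(y^2 + 8*y + 16)
(2) = (l^2 + 12*l + 36)/(l^2 - 14*l + 48)
(3) = (p - 2)/(p + 4)
(4) = (8*r - 20)/(8*r - 40*sqrt(2))
(5) = (2*z + sqrt(2))/(2*z - 8)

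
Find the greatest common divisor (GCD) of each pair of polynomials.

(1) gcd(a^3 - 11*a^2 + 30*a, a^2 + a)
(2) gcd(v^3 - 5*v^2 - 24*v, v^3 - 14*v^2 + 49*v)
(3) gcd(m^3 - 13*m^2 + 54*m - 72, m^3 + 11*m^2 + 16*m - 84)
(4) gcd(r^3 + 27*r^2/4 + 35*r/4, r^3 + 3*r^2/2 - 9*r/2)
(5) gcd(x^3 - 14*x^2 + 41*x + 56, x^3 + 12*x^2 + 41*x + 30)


(1) = a
(2) = v
(3) = gcd((m - 6)*(m - 4)*(m - 3), (m - 2)*(m + 6)*(m + 7)) = 1
(4) = gcd(r*(r + 7/4)*(r + 5), r*(r - 3/2)*(r + 3)) = r
(5) = gcd((x - 8)*(x - 7)*(x + 1), (x + 1)*(x + 5)*(x + 6)) = x + 1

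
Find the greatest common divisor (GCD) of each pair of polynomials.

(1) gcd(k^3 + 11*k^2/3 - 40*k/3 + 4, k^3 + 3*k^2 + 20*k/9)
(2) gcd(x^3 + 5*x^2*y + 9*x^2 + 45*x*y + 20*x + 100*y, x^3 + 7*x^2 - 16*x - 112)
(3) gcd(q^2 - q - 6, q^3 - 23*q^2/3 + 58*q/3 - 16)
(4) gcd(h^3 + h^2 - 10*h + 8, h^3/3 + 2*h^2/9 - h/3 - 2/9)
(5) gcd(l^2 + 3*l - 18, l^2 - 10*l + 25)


(1) = gcd((k - 2)*(k - 1/3)*(k + 6), k*(k + 4/3)*(k + 5/3)) = 1
(2) = x + 4
(3) = gcd((q - 3)*(q + 2), (q - 3)*(q - 8/3)*(q - 2)) = q - 3
(4) = h - 1
(5) = gcd((l - 3)*(l + 6), (l - 5)^2) = 1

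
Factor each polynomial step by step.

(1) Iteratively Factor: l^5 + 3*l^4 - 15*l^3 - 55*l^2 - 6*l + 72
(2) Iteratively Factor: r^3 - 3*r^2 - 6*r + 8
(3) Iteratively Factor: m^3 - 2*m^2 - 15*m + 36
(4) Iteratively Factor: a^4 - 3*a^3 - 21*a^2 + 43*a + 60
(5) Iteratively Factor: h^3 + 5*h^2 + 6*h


(1) = (l - 1)*(l^4 + 4*l^3 - 11*l^2 - 66*l - 72) = (l - 4)*(l - 1)*(l^3 + 8*l^2 + 21*l + 18) = (l - 4)*(l - 1)*(l + 3)*(l^2 + 5*l + 6) = (l - 4)*(l - 1)*(l + 2)*(l + 3)*(l + 3)
(2) = (r - 1)*(r^2 - 2*r - 8) = (r - 4)*(r - 1)*(r + 2)
(3) = (m + 4)*(m^2 - 6*m + 9) = (m - 3)*(m + 4)*(m - 3)
(4) = (a - 5)*(a^3 + 2*a^2 - 11*a - 12) = (a - 5)*(a + 1)*(a^2 + a - 12) = (a - 5)*(a - 3)*(a + 1)*(a + 4)
(5) = (h + 2)*(h^2 + 3*h) = (h + 2)*(h + 3)*(h)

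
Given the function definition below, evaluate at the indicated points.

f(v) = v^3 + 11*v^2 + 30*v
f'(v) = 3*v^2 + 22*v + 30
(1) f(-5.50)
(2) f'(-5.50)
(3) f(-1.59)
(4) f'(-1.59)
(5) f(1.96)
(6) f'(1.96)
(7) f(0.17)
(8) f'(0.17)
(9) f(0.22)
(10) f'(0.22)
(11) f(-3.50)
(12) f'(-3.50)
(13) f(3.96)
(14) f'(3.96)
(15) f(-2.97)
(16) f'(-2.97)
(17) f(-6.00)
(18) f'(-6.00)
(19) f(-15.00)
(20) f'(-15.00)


(1) = 1.38
(2) = -0.25
(3) = -23.91
(4) = 2.60
(5) = 108.59
(6) = 84.64
(7) = 5.42
(8) = 33.83
(9) = 7.14
(10) = 34.99
(11) = -13.12
(12) = -10.25
(13) = 353.40
(14) = 164.16
(15) = -18.27
(16) = -8.88
(17) = 0.00
(18) = 6.00
(19) = -1350.00
(20) = 375.00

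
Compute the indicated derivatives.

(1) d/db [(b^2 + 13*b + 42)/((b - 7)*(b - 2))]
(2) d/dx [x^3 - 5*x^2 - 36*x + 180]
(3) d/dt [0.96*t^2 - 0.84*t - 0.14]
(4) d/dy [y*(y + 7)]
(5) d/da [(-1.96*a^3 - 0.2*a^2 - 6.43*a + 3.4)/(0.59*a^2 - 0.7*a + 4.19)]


(1) = 2*(-11*b^2 - 28*b + 280)/(b^4 - 18*b^3 + 109*b^2 - 252*b + 196)
(2) = 3*x^2 - 10*x - 36
(3) = 1.92*t - 0.84
(4) = 2*y + 7
(5) = (-1.1564*a^4 + 2.744*a^3 - 20.7035*a^2 - 5.688*a - 24.5617)/(0.3481*a^4 - 0.826*a^3 + 5.4342*a^2 - 5.866*a + 17.5561)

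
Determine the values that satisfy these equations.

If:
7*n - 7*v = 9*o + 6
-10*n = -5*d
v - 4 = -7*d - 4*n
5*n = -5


Then:
d = -2
n = -1
o = -167/9
v = 22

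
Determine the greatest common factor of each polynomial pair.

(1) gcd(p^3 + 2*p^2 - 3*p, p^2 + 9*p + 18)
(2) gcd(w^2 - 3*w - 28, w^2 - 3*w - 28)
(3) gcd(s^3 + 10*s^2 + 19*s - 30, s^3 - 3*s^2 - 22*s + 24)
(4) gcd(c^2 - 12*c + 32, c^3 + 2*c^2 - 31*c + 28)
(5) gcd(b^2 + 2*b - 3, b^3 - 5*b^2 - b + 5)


(1) = gcd(p*(p - 1)*(p + 3), (p + 3)*(p + 6)) = p + 3
(2) = gcd((w - 7)*(w + 4), (w - 7)*(w + 4)) = w^2 - 3*w - 28
(3) = gcd((s - 1)*(s + 5)*(s + 6), (s - 6)*(s - 1)*(s + 4)) = s - 1
(4) = c - 4
(5) = gcd((b - 1)*(b + 3), (b - 5)*(b - 1)*(b + 1)) = b - 1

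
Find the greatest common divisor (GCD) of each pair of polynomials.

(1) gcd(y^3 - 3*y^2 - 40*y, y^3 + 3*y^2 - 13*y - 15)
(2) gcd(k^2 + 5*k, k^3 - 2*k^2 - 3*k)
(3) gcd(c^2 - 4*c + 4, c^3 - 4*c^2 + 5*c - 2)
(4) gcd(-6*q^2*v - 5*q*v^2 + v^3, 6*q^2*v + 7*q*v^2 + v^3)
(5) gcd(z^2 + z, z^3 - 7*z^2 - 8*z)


(1) = y + 5
(2) = gcd(k*(k + 5), k*(k - 3)*(k + 1)) = k
(3) = gcd((c - 2)^2, (c - 2)*(c - 1)^2) = c - 2
(4) = gcd(v*(-6*q + v)*(q + v), v*(q + v)*(6*q + v)) = q*v + v^2
(5) = gcd(z*(z + 1), z*(z - 8)*(z + 1)) = z^2 + z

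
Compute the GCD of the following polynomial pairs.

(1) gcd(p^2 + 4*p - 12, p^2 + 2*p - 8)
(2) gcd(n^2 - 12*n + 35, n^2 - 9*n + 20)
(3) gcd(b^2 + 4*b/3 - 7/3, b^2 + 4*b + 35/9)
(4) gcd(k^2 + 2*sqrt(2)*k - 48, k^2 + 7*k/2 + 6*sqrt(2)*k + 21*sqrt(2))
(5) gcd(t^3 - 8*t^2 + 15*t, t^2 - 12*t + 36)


(1) = p - 2
(2) = n - 5
(3) = b + 7/3
(4) = gcd((k - 4*sqrt(2))*(k + 6*sqrt(2)), (k + 7/2)*(k + 6*sqrt(2))) = k + 6*sqrt(2)
(5) = 1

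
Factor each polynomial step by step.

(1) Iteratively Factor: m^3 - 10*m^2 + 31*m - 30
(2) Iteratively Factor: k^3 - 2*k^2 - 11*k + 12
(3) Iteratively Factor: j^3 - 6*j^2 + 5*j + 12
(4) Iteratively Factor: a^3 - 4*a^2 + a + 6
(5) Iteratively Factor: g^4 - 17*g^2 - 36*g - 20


(1) = (m - 5)*(m^2 - 5*m + 6) = (m - 5)*(m - 3)*(m - 2)
(2) = (k - 1)*(k^2 - k - 12) = (k - 1)*(k + 3)*(k - 4)
(3) = (j + 1)*(j^2 - 7*j + 12) = (j - 3)*(j + 1)*(j - 4)
(4) = (a + 1)*(a^2 - 5*a + 6) = (a - 2)*(a + 1)*(a - 3)
(5) = (g + 1)*(g^3 - g^2 - 16*g - 20) = (g - 5)*(g + 1)*(g^2 + 4*g + 4) = (g - 5)*(g + 1)*(g + 2)*(g + 2)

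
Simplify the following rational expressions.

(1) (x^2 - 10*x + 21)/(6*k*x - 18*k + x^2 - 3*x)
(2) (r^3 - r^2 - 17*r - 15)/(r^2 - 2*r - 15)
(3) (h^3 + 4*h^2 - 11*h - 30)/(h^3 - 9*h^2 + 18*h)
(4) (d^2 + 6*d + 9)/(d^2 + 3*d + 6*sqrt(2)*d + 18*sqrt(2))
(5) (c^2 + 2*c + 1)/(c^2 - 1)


(1) = (x - 7)/(6*k + x)
(2) = r + 1
(3) = (h^2 + 7*h + 10)/(h^2 - 6*h)
(4) = (d + 3)/(d + 6*sqrt(2))
(5) = (c + 1)/(c - 1)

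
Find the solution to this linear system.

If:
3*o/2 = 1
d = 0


Then:
d = 0
o = 2/3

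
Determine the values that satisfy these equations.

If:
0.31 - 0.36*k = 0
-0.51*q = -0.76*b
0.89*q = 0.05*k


Then:
b = 0.03
k = 0.86
q = 0.05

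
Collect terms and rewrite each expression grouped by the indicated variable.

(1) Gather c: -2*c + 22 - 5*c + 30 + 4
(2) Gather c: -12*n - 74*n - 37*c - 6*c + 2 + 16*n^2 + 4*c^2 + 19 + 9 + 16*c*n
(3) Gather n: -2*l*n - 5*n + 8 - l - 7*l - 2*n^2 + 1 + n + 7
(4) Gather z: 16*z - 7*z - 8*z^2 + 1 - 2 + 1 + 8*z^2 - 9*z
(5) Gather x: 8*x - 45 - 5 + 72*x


(1) = 56 - 7*c
(2) = 4*c^2 + c*(16*n - 43) + 16*n^2 - 86*n + 30
(3) = -8*l - 2*n^2 + n*(-2*l - 4) + 16
(4) = 0
(5) = 80*x - 50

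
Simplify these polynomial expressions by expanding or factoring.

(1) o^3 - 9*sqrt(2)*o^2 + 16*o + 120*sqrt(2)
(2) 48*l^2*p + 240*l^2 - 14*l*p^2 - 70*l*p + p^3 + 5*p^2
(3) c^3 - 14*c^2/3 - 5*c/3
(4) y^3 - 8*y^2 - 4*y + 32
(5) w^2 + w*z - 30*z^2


(1) = (o - 6*sqrt(2))*(o - 5*sqrt(2))*(o + 2*sqrt(2))
(2) = (-8*l + p)*(-6*l + p)*(p + 5)
(3) = c*(c - 5)*(c + 1/3)
(4) = (y - 8)*(y - 2)*(y + 2)
(5) = (w - 5*z)*(w + 6*z)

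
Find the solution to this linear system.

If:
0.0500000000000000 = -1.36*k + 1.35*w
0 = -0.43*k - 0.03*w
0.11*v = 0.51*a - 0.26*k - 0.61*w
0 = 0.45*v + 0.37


Then:
a = -0.14
k = -0.00
v = -0.82
w = 0.03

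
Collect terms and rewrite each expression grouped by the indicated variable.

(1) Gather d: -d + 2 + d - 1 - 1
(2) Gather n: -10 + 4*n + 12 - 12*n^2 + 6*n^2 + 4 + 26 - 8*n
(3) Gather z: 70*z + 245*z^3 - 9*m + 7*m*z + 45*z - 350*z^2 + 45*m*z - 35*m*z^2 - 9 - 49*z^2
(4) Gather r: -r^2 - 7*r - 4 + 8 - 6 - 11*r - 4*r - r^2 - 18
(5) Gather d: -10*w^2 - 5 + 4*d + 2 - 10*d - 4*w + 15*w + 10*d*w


(1) = 0
(2) = -6*n^2 - 4*n + 32
(3) = -9*m + 245*z^3 + z^2*(-35*m - 399) + z*(52*m + 115) - 9
(4) = -2*r^2 - 22*r - 20
(5) = d*(10*w - 6) - 10*w^2 + 11*w - 3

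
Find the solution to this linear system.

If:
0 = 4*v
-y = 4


Then:
v = 0
y = -4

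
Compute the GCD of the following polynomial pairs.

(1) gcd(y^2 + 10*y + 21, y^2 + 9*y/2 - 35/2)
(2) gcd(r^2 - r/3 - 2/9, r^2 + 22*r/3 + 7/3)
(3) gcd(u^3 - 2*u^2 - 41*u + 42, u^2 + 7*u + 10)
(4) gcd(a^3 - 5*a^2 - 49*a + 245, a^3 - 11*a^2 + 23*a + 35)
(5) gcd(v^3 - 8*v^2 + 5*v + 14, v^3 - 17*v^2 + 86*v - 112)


(1) = y + 7
(2) = gcd((r - 2/3)*(r + 1/3), (r + 1/3)*(r + 7)) = r + 1/3
(3) = 1
(4) = a^2 - 12*a + 35
(5) = v^2 - 9*v + 14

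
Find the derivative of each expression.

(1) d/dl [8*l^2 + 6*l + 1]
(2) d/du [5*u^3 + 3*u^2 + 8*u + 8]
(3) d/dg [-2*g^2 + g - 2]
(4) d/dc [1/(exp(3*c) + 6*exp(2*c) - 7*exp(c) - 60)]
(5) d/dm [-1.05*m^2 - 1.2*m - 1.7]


(1) = 16*l + 6
(2) = 15*u^2 + 6*u + 8
(3) = 1 - 4*g
(4) = (-3*exp(2*c) - 12*exp(c) + 7)*exp(c)/(exp(3*c) + 6*exp(2*c) - 7*exp(c) - 60)^2
(5) = -2.1*m - 1.2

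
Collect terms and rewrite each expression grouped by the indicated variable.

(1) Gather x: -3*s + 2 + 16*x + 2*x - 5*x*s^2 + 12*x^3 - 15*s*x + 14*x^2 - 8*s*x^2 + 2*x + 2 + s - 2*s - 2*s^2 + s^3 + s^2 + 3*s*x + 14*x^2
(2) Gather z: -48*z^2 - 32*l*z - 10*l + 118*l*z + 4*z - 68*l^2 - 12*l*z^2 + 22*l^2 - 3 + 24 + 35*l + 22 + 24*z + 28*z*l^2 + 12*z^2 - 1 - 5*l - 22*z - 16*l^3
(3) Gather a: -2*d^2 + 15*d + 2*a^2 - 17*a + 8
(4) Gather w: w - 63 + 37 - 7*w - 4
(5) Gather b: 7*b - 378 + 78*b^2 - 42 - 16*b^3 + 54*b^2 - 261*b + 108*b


(1) = s^3 - s^2 - 4*s + 12*x^3 + x^2*(28 - 8*s) + x*(-5*s^2 - 12*s + 20) + 4
(2) = -16*l^3 - 46*l^2 + 20*l + z^2*(-12*l - 36) + z*(28*l^2 + 86*l + 6) + 42
(3) = 2*a^2 - 17*a - 2*d^2 + 15*d + 8
(4) = -6*w - 30
(5) = -16*b^3 + 132*b^2 - 146*b - 420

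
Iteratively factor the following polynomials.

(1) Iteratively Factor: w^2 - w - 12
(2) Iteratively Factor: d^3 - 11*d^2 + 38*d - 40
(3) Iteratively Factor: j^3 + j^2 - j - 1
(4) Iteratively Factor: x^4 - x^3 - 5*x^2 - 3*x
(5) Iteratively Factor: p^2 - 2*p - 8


(1) = (w + 3)*(w - 4)
(2) = (d - 5)*(d^2 - 6*d + 8) = (d - 5)*(d - 2)*(d - 4)
(3) = (j + 1)*(j^2 - 1) = (j - 1)*(j + 1)*(j + 1)
(4) = (x + 1)*(x^3 - 2*x^2 - 3*x) = (x + 1)^2*(x^2 - 3*x) = x*(x + 1)^2*(x - 3)
(5) = (p - 4)*(p + 2)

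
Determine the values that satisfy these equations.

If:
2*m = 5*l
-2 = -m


Then:
l = 4/5
m = 2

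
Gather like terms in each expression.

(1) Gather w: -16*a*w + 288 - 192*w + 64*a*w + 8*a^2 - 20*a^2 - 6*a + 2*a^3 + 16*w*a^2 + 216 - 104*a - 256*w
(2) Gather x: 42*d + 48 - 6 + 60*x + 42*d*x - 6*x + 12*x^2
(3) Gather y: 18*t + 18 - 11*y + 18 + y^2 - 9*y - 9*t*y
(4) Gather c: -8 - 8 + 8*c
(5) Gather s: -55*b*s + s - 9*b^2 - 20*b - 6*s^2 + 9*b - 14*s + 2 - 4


(1) = 2*a^3 - 12*a^2 - 110*a + w*(16*a^2 + 48*a - 448) + 504
(2) = 42*d + 12*x^2 + x*(42*d + 54) + 42
(3) = 18*t + y^2 + y*(-9*t - 20) + 36
(4) = 8*c - 16
(5) = -9*b^2 - 11*b - 6*s^2 + s*(-55*b - 13) - 2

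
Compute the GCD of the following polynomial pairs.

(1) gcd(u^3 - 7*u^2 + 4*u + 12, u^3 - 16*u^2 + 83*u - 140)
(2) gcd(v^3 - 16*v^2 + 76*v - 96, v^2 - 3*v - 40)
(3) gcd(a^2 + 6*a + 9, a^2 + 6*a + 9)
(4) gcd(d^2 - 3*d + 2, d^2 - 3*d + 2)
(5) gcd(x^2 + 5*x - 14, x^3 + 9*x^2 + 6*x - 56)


(1) = gcd((u - 6)*(u - 2)*(u + 1), (u - 7)*(u - 5)*(u - 4)) = 1
(2) = gcd((v - 8)*(v - 6)*(v - 2), (v - 8)*(v + 5)) = v - 8
(3) = a^2 + 6*a + 9
(4) = gcd((d - 2)*(d - 1), (d - 2)*(d - 1)) = d^2 - 3*d + 2
(5) = x^2 + 5*x - 14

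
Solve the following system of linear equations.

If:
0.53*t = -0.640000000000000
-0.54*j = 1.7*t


Then:
j = 3.80
t = -1.21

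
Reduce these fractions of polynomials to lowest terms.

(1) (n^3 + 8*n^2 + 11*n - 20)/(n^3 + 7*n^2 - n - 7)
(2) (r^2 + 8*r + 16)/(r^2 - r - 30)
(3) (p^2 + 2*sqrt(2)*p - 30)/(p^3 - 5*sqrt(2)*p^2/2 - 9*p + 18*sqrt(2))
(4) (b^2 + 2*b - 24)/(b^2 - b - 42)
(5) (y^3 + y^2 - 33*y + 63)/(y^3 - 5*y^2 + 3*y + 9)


(1) = (n^2 + 9*n + 20)/(n^2 + 8*n + 7)
(2) = (r^2 + 8*r + 16)/(r^2 - r - 30)
(3) = (2*p + 10*sqrt(2))/(2*p^2 + sqrt(2)*p - 12)
(4) = (b - 4)/(b - 7)
(5) = (y + 7)/(y + 1)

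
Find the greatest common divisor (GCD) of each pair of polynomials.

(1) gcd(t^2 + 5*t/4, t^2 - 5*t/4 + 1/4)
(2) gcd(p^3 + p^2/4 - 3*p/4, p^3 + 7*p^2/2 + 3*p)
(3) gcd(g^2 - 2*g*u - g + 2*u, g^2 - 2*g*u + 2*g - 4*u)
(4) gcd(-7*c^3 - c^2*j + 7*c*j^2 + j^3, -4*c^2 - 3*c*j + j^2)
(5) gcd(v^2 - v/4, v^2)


(1) = 1
(2) = p
(3) = gcd((g - 1)*(g - 2*u), (g + 2)*(g - 2*u)) = -g + 2*u
(4) = gcd((-c + j)*(c + j)*(7*c + j), (-4*c + j)*(c + j)) = c + j
(5) = v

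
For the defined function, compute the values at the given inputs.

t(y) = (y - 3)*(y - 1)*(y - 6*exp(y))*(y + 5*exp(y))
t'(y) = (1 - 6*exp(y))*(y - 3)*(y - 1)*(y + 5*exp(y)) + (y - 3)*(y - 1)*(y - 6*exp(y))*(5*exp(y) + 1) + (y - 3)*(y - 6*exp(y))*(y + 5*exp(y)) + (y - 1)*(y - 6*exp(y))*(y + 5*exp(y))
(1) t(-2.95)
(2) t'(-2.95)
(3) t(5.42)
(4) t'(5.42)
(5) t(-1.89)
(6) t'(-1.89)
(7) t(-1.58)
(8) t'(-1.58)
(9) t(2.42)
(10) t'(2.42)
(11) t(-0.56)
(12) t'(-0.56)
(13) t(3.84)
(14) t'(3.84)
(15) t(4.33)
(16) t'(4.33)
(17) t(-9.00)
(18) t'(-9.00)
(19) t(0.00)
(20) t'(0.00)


(1) = 206.23
(2) = -227.00
(3) = -16385133.03
(4) = -43237859.22
(5) = 44.84
(6) = -95.56
(7) = 18.30
(8) = -77.10
(9) = 3142.40
(10) = 3072.33
(11) = -50.84
(12) = -69.46
(13) = -155308.54
(14) = -549931.11
(15) = -767688.38
(16) = -2342130.81
(17) = 9720.13
(18) = -3941.91
(19) = -90.00
(20) = -63.00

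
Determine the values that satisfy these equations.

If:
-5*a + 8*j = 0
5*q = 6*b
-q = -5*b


Then:
a = 8*j/5
b = 0
q = 0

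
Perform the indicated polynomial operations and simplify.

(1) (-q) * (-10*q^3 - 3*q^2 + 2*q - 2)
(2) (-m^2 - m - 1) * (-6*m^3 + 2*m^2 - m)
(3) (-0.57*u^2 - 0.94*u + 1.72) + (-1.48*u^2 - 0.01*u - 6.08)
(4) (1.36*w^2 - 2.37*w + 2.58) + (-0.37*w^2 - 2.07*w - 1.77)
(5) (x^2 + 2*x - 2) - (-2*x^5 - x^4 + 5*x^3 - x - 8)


(1) = 10*q^4 + 3*q^3 - 2*q^2 + 2*q
(2) = 6*m^5 + 4*m^4 + 5*m^3 - m^2 + m
(3) = -2.05*u^2 - 0.95*u - 4.36
(4) = 0.99*w^2 - 4.44*w + 0.81
(5) = 2*x^5 + x^4 - 5*x^3 + x^2 + 3*x + 6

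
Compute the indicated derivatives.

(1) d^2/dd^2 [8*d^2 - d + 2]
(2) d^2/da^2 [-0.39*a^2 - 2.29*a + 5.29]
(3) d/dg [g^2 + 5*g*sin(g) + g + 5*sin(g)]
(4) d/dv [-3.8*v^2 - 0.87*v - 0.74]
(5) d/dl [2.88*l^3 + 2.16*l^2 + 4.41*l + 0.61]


(1) = 16
(2) = -0.780000000000000
(3) = 5*g*cos(g) + 2*g + 5*sqrt(2)*sin(g + pi/4) + 1
(4) = -7.6*v - 0.87
(5) = 8.64*l^2 + 4.32*l + 4.41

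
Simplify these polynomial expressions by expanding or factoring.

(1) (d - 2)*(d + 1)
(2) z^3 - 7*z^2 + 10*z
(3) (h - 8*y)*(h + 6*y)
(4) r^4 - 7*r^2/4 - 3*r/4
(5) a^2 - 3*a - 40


(1) = d^2 - d - 2
(2) = z*(z - 5)*(z - 2)
(3) = h^2 - 2*h*y - 48*y^2
(4) = r*(r - 3/2)*(r + 1/2)*(r + 1)
(5) = (a - 8)*(a + 5)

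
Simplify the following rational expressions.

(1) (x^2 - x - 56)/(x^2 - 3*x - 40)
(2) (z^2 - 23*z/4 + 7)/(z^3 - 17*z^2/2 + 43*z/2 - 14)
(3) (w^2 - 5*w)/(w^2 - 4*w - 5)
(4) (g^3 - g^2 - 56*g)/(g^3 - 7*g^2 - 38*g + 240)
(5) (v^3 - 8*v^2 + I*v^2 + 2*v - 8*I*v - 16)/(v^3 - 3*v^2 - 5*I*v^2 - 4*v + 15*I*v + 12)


(1) = (x + 7)/(x + 5)
(2) = (4*z - 7)/(4*z^2 - 18*z + 14)
(3) = w/(w + 1)
(4) = (g^2 + 7*g)/(g^2 + g - 30)
(5) = (v^2 + v*(-8 + 2*I) - 16*I)/(v^2 + v*(-3 - 4*I) + 12*I)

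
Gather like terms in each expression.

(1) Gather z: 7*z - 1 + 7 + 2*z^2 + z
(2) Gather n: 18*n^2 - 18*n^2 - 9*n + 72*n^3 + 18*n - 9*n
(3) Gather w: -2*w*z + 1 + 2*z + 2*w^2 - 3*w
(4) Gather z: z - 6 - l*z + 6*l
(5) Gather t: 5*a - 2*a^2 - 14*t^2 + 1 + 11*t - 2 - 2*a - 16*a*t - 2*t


(1) = 2*z^2 + 8*z + 6
(2) = 72*n^3
(3) = 2*w^2 + w*(-2*z - 3) + 2*z + 1
(4) = 6*l + z*(1 - l) - 6
(5) = -2*a^2 + 3*a - 14*t^2 + t*(9 - 16*a) - 1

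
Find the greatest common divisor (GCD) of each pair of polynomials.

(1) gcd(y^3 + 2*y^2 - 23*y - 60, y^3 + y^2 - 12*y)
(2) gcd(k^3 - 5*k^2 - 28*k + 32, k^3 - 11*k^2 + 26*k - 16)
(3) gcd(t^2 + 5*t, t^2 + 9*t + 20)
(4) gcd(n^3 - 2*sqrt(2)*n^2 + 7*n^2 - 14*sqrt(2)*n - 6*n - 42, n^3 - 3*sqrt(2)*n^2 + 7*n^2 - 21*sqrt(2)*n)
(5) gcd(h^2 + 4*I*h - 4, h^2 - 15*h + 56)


(1) = gcd((y - 5)*(y + 3)*(y + 4), y*(y - 3)*(y + 4)) = y + 4
(2) = k^2 - 9*k + 8
(3) = t + 5
(4) = n^2 + n*(7 - 3*sqrt(2)) - 21*sqrt(2)
(5) = gcd((h + 2*I)^2, (h - 8)*(h - 7)) = 1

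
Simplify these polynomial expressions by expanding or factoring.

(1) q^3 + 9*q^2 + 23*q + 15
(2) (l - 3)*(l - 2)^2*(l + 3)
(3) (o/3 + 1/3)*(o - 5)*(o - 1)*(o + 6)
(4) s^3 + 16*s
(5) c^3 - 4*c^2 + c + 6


(1) = (q + 1)*(q + 3)*(q + 5)
(2) = l^4 - 4*l^3 - 5*l^2 + 36*l - 36
(3) = o^4/3 + o^3/3 - 31*o^2/3 - o/3 + 10
(4) = s*(s - 4*I)*(s + 4*I)
(5) = (c - 3)*(c - 2)*(c + 1)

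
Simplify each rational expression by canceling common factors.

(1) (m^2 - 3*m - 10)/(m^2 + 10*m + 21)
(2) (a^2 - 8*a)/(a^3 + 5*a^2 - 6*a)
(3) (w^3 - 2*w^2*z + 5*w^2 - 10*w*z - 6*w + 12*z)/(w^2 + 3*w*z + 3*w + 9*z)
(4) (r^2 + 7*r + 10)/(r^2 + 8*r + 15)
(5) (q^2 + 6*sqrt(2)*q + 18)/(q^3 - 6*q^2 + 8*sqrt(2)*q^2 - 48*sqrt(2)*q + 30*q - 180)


(1) = (m^2 - 3*m - 10)/(m^2 + 10*m + 21)
(2) = (a - 8)/(a^2 + 5*a - 6)
(3) = (w^3 - 2*w^2*z + 5*w^2 - 10*w*z - 6*w + 12*z)/(w^2 + 3*w*z + 3*w + 9*z)
(4) = (r + 2)/(r + 3)
(5) = (q + 3*sqrt(2))/(q^2 + q*(-6 + 5*sqrt(2)) - 30*sqrt(2))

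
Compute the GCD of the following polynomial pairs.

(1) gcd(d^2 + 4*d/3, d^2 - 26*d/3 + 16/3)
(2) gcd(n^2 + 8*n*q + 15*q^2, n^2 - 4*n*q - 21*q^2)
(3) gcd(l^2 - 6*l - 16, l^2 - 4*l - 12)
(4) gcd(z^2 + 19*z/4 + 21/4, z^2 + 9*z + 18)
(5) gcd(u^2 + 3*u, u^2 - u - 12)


(1) = 1
(2) = gcd((n + 3*q)*(n + 5*q), (n - 7*q)*(n + 3*q)) = n + 3*q
(3) = gcd((l - 8)*(l + 2), (l - 6)*(l + 2)) = l + 2
(4) = z + 3
(5) = gcd(u*(u + 3), (u - 4)*(u + 3)) = u + 3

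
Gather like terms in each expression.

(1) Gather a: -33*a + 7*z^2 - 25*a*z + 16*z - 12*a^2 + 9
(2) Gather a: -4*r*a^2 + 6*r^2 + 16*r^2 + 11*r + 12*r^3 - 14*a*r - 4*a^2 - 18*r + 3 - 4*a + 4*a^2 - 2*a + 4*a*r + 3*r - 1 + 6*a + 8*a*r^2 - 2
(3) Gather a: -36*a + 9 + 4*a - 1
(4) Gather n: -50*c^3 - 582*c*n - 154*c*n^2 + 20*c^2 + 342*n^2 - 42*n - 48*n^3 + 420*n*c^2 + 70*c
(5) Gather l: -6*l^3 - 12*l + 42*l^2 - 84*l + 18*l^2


(1) = -12*a^2 + a*(-25*z - 33) + 7*z^2 + 16*z + 9
(2) = -4*a^2*r + a*(8*r^2 - 10*r) + 12*r^3 + 22*r^2 - 4*r
(3) = 8 - 32*a
(4) = -50*c^3 + 20*c^2 + 70*c - 48*n^3 + n^2*(342 - 154*c) + n*(420*c^2 - 582*c - 42)
(5) = -6*l^3 + 60*l^2 - 96*l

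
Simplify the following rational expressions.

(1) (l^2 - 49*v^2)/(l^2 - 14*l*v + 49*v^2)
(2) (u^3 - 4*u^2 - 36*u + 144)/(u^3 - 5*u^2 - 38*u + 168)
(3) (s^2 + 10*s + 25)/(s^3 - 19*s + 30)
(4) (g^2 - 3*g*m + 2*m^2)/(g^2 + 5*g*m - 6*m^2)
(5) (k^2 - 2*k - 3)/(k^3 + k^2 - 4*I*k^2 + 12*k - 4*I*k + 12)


(1) = (-l - 7*v)/(-l + 7*v)
(2) = (u - 6)/(u - 7)
(3) = (s + 5)/(s^2 - 5*s + 6)
(4) = (g - 2*m)/(g + 6*m)
(5) = (k - 3)/(k^2 - 4*I*k + 12)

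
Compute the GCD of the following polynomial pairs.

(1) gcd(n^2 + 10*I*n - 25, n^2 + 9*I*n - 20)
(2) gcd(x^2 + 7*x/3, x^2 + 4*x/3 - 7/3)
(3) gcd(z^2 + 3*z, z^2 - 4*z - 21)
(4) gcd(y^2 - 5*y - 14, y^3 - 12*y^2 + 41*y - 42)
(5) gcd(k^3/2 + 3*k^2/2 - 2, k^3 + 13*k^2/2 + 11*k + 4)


(1) = gcd((n + 5*I)^2, (n + 4*I)*(n + 5*I)) = n + 5*I
(2) = gcd(x*(x + 7/3), (x - 1)*(x + 7/3)) = x + 7/3
(3) = z + 3
(4) = gcd((y - 7)*(y + 2), (y - 7)*(y - 3)*(y - 2)) = y - 7
(5) = gcd((k/2 + 1)*(k - 1)*(k + 2), (k + 1/2)*(k + 2)*(k + 4)) = k + 2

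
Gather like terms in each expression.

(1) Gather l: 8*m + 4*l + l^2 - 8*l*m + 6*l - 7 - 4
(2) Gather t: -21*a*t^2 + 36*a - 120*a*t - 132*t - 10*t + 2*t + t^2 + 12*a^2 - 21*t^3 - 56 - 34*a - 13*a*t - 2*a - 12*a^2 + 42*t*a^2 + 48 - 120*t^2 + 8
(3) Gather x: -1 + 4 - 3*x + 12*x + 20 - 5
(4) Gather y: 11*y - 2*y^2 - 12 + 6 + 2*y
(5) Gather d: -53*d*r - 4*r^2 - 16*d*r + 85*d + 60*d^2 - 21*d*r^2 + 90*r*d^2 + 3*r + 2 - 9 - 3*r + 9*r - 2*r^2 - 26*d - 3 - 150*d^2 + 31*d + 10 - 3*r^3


(1) = l^2 + l*(10 - 8*m) + 8*m - 11
(2) = -21*t^3 + t^2*(-21*a - 119) + t*(42*a^2 - 133*a - 140)
(3) = 9*x + 18
(4) = -2*y^2 + 13*y - 6
(5) = d^2*(90*r - 90) + d*(-21*r^2 - 69*r + 90) - 3*r^3 - 6*r^2 + 9*r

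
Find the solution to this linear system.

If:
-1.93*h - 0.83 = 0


Then:
h = -0.43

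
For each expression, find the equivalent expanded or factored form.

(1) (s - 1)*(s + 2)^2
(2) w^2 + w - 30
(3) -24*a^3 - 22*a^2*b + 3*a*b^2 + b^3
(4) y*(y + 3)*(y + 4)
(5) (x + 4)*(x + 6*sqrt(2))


(1) = s^3 + 3*s^2 - 4
(2) = (w - 5)*(w + 6)
(3) = (-4*a + b)*(a + b)*(6*a + b)
(4) = y^3 + 7*y^2 + 12*y
(5) = x^2 + 4*x + 6*sqrt(2)*x + 24*sqrt(2)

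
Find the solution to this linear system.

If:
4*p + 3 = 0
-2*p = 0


Then:
No Solution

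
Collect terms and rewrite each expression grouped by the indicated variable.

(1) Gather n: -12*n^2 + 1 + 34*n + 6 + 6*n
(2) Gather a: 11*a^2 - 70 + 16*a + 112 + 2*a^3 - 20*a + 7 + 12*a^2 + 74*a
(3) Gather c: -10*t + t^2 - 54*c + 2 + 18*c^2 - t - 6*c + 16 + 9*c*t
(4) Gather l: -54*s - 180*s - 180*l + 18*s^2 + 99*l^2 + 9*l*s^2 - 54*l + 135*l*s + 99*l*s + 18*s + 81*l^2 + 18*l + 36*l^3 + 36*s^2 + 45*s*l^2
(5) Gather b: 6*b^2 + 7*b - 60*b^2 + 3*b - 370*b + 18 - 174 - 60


(1) = -12*n^2 + 40*n + 7
(2) = 2*a^3 + 23*a^2 + 70*a + 49
(3) = 18*c^2 + c*(9*t - 60) + t^2 - 11*t + 18
(4) = 36*l^3 + l^2*(45*s + 180) + l*(9*s^2 + 234*s - 216) + 54*s^2 - 216*s
(5) = -54*b^2 - 360*b - 216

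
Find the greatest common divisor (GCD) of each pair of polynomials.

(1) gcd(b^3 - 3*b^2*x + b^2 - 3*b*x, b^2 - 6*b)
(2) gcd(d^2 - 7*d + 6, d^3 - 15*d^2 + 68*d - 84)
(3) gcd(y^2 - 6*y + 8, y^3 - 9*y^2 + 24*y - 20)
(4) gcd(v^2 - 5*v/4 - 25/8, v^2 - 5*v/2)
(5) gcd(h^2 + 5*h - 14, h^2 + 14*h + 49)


(1) = gcd(b*(b + 1)*(b - 3*x), b*(b - 6)) = b
(2) = d - 6
(3) = gcd((y - 4)*(y - 2), (y - 5)*(y - 2)^2) = y - 2
(4) = v - 5/2
(5) = h + 7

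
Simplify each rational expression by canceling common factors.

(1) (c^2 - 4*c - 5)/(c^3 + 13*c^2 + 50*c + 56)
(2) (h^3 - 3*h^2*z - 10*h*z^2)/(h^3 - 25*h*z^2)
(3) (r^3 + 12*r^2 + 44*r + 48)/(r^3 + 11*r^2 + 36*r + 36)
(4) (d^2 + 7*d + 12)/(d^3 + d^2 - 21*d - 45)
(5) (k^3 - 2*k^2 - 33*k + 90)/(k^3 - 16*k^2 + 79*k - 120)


(1) = (c^2 - 4*c - 5)/(c^3 + 13*c^2 + 50*c + 56)
(2) = (h + 2*z)/(h + 5*z)
(3) = (r + 4)/(r + 3)
(4) = (d + 4)/(d^2 - 2*d - 15)
(5) = (k + 6)/(k - 8)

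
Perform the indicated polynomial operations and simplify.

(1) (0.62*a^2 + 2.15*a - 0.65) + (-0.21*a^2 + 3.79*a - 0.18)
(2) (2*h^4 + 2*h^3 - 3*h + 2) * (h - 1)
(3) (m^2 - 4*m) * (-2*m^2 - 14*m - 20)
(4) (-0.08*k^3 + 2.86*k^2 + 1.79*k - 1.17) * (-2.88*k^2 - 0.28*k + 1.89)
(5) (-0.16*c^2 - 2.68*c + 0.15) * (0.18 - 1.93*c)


(1) = 0.41*a^2 + 5.94*a - 0.83
(2) = 2*h^5 - 2*h^3 - 3*h^2 + 5*h - 2
(3) = -2*m^4 - 6*m^3 + 36*m^2 + 80*m
(4) = 0.2304*k^5 - 8.2144*k^4 - 6.1072*k^3 + 8.2738*k^2 + 3.7107*k - 2.2113
(5) = 0.3088*c^3 + 5.1436*c^2 - 0.7719*c + 0.027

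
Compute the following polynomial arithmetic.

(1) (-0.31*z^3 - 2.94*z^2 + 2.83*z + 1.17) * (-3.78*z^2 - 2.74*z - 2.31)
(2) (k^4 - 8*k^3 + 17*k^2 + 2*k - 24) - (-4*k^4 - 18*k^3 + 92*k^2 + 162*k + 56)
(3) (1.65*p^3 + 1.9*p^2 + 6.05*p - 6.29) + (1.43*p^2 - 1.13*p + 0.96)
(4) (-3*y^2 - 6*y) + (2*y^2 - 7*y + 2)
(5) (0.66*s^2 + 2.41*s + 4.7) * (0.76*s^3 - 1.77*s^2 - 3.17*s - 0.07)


(1) = 1.1718*z^5 + 11.9626*z^4 - 1.9257*z^3 - 5.3854*z^2 - 9.7431*z - 2.7027
(2) = 5*k^4 + 10*k^3 - 75*k^2 - 160*k - 80
(3) = 1.65*p^3 + 3.33*p^2 + 4.92*p - 5.33
(4) = -y^2 - 13*y + 2
(5) = 0.5016*s^5 + 0.6634*s^4 - 2.7859*s^3 - 16.0049*s^2 - 15.0677*s - 0.329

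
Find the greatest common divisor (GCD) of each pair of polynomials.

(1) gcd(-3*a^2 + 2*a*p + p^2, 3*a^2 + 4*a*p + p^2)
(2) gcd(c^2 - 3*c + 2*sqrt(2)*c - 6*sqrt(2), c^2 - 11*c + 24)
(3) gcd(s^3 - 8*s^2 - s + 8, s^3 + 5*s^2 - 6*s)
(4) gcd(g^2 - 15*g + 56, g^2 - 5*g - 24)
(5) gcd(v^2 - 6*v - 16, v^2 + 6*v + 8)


(1) = gcd((-a + p)*(3*a + p), (a + p)*(3*a + p)) = 3*a + p
(2) = c - 3
(3) = gcd((s - 8)*(s - 1)*(s + 1), s*(s - 1)*(s + 6)) = s - 1
(4) = gcd((g - 8)*(g - 7), (g - 8)*(g + 3)) = g - 8
(5) = v + 2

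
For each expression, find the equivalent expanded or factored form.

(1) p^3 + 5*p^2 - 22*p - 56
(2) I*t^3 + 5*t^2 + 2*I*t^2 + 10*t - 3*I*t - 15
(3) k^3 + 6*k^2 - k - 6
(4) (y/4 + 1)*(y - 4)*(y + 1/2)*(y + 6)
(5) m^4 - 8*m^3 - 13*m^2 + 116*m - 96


(1) = (p - 4)*(p + 2)*(p + 7)
(2) = (t + 3)*(t - 5*I)*(I*t - I)
(3) = (k - 1)*(k + 1)*(k + 6)
(4) = y^4/4 + 13*y^3/8 - 13*y^2/4 - 26*y - 12
(5) = (m - 8)*(m - 3)*(m - 1)*(m + 4)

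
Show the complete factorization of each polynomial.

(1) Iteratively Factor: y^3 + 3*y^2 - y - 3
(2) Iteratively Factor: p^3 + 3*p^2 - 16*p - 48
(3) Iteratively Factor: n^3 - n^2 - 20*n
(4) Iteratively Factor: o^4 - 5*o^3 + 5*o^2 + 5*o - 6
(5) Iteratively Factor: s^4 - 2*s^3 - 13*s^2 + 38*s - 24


(1) = (y - 1)*(y^2 + 4*y + 3) = (y - 1)*(y + 3)*(y + 1)
(2) = (p + 4)*(p^2 - p - 12) = (p + 3)*(p + 4)*(p - 4)
(3) = (n + 4)*(n^2 - 5*n) = n*(n + 4)*(n - 5)
(4) = (o - 1)*(o^3 - 4*o^2 + o + 6) = (o - 3)*(o - 1)*(o^2 - o - 2) = (o - 3)*(o - 2)*(o - 1)*(o + 1)
(5) = (s - 1)*(s^3 - s^2 - 14*s + 24) = (s - 3)*(s - 1)*(s^2 + 2*s - 8) = (s - 3)*(s - 1)*(s + 4)*(s - 2)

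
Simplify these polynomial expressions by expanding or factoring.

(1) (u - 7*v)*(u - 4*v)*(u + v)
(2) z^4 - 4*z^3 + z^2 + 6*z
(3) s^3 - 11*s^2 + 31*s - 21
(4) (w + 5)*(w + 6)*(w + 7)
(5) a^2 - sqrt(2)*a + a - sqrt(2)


(1) = u^3 - 10*u^2*v + 17*u*v^2 + 28*v^3
(2) = z*(z - 3)*(z - 2)*(z + 1)
(3) = (s - 7)*(s - 3)*(s - 1)
(4) = w^3 + 18*w^2 + 107*w + 210
(5) = (a + 1)*(a - sqrt(2))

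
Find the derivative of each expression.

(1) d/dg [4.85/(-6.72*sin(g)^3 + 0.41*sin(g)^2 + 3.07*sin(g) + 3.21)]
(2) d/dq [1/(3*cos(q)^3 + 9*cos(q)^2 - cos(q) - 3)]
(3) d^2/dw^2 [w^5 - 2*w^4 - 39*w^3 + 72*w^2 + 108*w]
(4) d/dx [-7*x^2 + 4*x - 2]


(1) = (97.776*sin(g)^2 - 3.977*sin(g) - 14.8895)*cos(g)/(-6.72*sin(g)^3 + 0.41*sin(g)^2 + 3.07*sin(g) + 3.21)^2
(2) = (9*cos(q)^2 + 18*cos(q) - 1)*sin(q)/((3*sin(q)^2 - 2)^2*(cos(q) + 3)^2)
(3) = 20*w^3 - 24*w^2 - 234*w + 144
(4) = 4 - 14*x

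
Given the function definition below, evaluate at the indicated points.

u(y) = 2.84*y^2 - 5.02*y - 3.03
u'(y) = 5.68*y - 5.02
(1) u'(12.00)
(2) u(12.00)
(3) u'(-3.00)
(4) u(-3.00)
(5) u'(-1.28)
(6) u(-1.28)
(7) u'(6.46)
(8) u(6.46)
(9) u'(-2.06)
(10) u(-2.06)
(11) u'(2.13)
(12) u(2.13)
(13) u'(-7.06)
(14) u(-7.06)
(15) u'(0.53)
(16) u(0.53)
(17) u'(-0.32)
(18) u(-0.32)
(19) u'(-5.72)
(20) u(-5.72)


(1) = 63.14
(2) = 345.69
(3) = -22.06
(4) = 37.59
(5) = -12.29
(6) = 8.05
(7) = 31.67
(8) = 83.06
(9) = -16.72
(10) = 19.36
(11) = 7.08
(12) = -0.84
(13) = -45.12
(14) = 173.97
(15) = -2.01
(16) = -4.89
(17) = -6.84
(18) = -1.13
(19) = -37.51
(20) = 118.60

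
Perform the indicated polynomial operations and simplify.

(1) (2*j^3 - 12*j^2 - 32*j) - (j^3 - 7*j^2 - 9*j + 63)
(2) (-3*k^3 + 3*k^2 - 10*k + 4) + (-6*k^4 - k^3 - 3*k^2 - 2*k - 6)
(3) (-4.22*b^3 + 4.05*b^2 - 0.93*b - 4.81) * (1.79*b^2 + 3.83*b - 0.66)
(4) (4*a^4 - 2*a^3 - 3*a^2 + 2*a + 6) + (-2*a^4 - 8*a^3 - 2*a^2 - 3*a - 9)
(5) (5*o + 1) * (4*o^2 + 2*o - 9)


(1) = j^3 - 5*j^2 - 23*j - 63
(2) = -6*k^4 - 4*k^3 - 12*k - 2
(3) = -7.5538*b^5 - 8.9131*b^4 + 16.632*b^3 - 14.8448*b^2 - 17.8085*b + 3.1746
(4) = 2*a^4 - 10*a^3 - 5*a^2 - a - 3
(5) = 20*o^3 + 14*o^2 - 43*o - 9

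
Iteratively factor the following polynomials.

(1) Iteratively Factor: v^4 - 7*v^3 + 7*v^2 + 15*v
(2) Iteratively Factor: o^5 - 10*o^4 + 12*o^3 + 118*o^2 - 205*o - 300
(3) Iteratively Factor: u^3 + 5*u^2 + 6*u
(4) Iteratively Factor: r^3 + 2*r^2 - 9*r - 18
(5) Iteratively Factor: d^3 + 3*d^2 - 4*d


(1) = (v - 3)*(v^3 - 4*v^2 - 5*v) = (v - 3)*(v + 1)*(v^2 - 5*v) = v*(v - 3)*(v + 1)*(v - 5)
(2) = (o + 3)*(o^4 - 13*o^3 + 51*o^2 - 35*o - 100) = (o - 5)*(o + 3)*(o^3 - 8*o^2 + 11*o + 20) = (o - 5)*(o + 1)*(o + 3)*(o^2 - 9*o + 20) = (o - 5)*(o - 4)*(o + 1)*(o + 3)*(o - 5)
(3) = (u + 2)*(u^2 + 3*u) = u*(u + 2)*(u + 3)
(4) = (r - 3)*(r^2 + 5*r + 6) = (r - 3)*(r + 2)*(r + 3)
(5) = (d + 4)*(d^2 - d) = (d - 1)*(d + 4)*(d)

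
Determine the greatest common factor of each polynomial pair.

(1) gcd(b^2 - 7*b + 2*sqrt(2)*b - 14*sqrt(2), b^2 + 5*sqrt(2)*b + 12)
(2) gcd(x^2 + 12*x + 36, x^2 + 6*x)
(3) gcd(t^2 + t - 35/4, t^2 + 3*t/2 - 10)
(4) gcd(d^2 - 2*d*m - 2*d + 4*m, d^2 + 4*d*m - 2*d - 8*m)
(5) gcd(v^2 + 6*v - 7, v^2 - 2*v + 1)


(1) = b + 2*sqrt(2)
(2) = x + 6
(3) = gcd((t - 5/2)*(t + 7/2), (t - 5/2)*(t + 4)) = t - 5/2
(4) = gcd((d - 2)*(d - 2*m), (d - 2)*(d + 4*m)) = d - 2
(5) = v - 1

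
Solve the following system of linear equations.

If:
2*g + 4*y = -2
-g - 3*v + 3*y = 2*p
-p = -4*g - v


Then:
g = -2*y - 1
p = -19*y/5 - 11/5
v = 21*y/5 + 9/5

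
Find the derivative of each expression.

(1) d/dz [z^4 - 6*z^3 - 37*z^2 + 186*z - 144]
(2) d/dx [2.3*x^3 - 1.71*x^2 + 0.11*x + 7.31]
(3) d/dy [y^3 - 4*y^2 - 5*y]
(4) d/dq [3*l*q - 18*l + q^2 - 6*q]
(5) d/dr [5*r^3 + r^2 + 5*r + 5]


(1) = 4*z^3 - 18*z^2 - 74*z + 186
(2) = 6.9*x^2 - 3.42*x + 0.11
(3) = 3*y^2 - 8*y - 5
(4) = 3*l + 2*q - 6
(5) = 15*r^2 + 2*r + 5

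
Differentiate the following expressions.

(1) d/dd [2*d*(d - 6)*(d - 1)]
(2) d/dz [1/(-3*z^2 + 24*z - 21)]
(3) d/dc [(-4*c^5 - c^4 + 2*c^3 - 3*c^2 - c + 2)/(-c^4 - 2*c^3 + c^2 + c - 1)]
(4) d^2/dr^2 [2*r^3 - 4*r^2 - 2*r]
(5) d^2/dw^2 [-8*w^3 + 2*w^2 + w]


(1) = 6*d^2 - 28*d + 12
(2) = 2*(z - 4)/(3*(z^2 - 8*z + 7)^2)
(3) = (4*c^8 + 16*c^7 - 8*c^6 - 24*c^5 + 10*c^4 + 12*c^3 + 4*c^2 + 2*c - 1)/(c^8 + 4*c^7 + 2*c^6 - 6*c^5 - c^4 + 6*c^3 - c^2 - 2*c + 1)
(4) = 12*r - 8
(5) = 4 - 48*w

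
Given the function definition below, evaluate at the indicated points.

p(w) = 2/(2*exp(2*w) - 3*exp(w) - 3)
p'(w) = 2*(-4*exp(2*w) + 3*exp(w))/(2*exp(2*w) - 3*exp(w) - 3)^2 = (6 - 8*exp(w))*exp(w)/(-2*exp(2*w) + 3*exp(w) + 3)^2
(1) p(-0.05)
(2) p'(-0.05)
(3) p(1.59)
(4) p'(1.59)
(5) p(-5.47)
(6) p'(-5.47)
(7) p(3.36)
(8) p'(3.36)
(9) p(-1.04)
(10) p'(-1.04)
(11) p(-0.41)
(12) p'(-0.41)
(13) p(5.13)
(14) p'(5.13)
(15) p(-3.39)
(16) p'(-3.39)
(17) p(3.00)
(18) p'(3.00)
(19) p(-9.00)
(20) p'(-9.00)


(1) = -0.49
(2) = -0.09
(3) = 0.07
(4) = -0.18
(5) = -0.66
(6) = 0.00
(7) = 0.00
(8) = -0.00
(9) = -0.52
(10) = 0.08
(11) = -0.49
(12) = 0.03
(13) = 0.00
(14) = -0.00
(15) = -0.65
(16) = 0.02
(17) = 0.00
(18) = -0.01
(19) = -0.67
(20) = 0.00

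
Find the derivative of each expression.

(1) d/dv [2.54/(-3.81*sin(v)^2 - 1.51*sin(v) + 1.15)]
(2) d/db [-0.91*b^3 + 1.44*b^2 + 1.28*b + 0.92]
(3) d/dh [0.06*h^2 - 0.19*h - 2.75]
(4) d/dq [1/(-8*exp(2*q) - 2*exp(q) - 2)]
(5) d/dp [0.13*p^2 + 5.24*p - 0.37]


(1) = (19.3548*sin(v) + 3.8354)*cos(v)/(3.81*sin(v)^2 + 1.51*sin(v) - 1.15)^2
(2) = -2.73*b^2 + 2.88*b + 1.28
(3) = 0.12*h - 0.19
(4) = (8*exp(q) + 1)*exp(q)/(2*(4*exp(2*q) + exp(q) + 1)^2)
(5) = 0.26*p + 5.24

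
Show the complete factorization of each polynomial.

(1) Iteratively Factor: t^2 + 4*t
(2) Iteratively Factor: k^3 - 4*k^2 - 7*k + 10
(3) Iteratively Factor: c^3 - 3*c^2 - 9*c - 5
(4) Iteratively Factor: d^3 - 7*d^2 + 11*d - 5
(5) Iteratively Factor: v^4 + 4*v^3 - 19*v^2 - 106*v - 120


(1) = (t)*(t + 4)
(2) = (k - 5)*(k^2 + k - 2) = (k - 5)*(k - 1)*(k + 2)
(3) = (c - 5)*(c^2 + 2*c + 1) = (c - 5)*(c + 1)*(c + 1)
(4) = (d - 1)*(d^2 - 6*d + 5) = (d - 1)^2*(d - 5)
(5) = (v - 5)*(v^3 + 9*v^2 + 26*v + 24) = (v - 5)*(v + 4)*(v^2 + 5*v + 6) = (v - 5)*(v + 3)*(v + 4)*(v + 2)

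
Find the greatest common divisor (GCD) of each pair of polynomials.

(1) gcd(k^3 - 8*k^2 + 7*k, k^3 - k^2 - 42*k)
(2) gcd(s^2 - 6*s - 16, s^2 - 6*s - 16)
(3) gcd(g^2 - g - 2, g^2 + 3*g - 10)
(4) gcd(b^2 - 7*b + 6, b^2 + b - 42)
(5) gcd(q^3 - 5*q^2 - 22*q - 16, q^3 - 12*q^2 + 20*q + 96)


(1) = k^2 - 7*k
(2) = gcd((s - 8)*(s + 2), (s - 8)*(s + 2)) = s^2 - 6*s - 16
(3) = g - 2
(4) = gcd((b - 6)*(b - 1), (b - 6)*(b + 7)) = b - 6
(5) = q^2 - 6*q - 16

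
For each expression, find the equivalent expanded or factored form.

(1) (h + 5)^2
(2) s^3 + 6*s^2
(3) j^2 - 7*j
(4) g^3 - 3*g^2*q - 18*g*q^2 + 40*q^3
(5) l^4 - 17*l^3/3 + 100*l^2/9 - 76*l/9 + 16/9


(1) = h^2 + 10*h + 25
(2) = s^2*(s + 6)
(3) = j*(j - 7)
(4) = (g - 5*q)*(g - 2*q)*(g + 4*q)
(5) = (l - 2)^2*(l - 4/3)*(l - 1/3)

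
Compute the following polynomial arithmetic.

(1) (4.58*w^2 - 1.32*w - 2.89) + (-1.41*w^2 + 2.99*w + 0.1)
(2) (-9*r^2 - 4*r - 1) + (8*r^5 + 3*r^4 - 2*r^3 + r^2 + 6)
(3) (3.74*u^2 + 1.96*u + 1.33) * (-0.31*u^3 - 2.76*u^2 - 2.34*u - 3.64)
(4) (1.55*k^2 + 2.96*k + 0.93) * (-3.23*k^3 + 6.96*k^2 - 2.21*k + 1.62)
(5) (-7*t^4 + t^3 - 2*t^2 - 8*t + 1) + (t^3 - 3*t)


(1) = 3.17*w^2 + 1.67*w - 2.79
(2) = 8*r^5 + 3*r^4 - 2*r^3 - 8*r^2 - 4*r + 5
(3) = -1.1594*u^5 - 10.93*u^4 - 14.5735*u^3 - 21.8708*u^2 - 10.2466*u - 4.8412
(4) = -5.0065*k^5 + 1.2272*k^4 + 14.1722*k^3 + 2.4422*k^2 + 2.7399*k + 1.5066
(5) = -7*t^4 + 2*t^3 - 2*t^2 - 11*t + 1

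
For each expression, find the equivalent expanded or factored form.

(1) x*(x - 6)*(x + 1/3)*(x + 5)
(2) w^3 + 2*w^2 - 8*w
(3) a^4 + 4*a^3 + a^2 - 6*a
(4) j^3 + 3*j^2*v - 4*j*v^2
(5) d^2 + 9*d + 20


(1) = x^4 - 2*x^3/3 - 91*x^2/3 - 10*x
(2) = w*(w - 2)*(w + 4)
(3) = a*(a - 1)*(a + 2)*(a + 3)
(4) = j*(j - v)*(j + 4*v)
(5) = (d + 4)*(d + 5)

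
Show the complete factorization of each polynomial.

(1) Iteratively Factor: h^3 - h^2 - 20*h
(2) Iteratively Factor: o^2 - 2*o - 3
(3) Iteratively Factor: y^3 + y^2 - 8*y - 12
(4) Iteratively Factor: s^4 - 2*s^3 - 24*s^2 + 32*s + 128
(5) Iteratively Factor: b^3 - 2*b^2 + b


(1) = (h + 4)*(h^2 - 5*h) = (h - 5)*(h + 4)*(h)
(2) = (o - 3)*(o + 1)
(3) = (y + 2)*(y^2 - y - 6) = (y + 2)^2*(y - 3)
(4) = (s - 4)*(s^3 + 2*s^2 - 16*s - 32) = (s - 4)^2*(s^2 + 6*s + 8) = (s - 4)^2*(s + 2)*(s + 4)
(5) = (b)*(b^2 - 2*b + 1) = b*(b - 1)*(b - 1)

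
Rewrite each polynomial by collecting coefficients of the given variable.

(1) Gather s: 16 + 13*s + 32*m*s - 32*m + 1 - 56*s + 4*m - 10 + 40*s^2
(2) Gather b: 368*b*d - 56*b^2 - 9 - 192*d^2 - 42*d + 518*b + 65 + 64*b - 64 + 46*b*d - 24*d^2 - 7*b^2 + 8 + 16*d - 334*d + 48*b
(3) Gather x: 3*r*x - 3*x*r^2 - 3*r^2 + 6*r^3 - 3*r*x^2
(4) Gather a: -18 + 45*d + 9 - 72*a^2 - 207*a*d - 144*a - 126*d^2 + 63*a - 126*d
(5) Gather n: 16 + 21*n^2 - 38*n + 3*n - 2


(1) = -28*m + 40*s^2 + s*(32*m - 43) + 7
(2) = -63*b^2 + b*(414*d + 630) - 216*d^2 - 360*d
(3) = 6*r^3 - 3*r^2 - 3*r*x^2 + x*(-3*r^2 + 3*r)
(4) = -72*a^2 + a*(-207*d - 81) - 126*d^2 - 81*d - 9
(5) = 21*n^2 - 35*n + 14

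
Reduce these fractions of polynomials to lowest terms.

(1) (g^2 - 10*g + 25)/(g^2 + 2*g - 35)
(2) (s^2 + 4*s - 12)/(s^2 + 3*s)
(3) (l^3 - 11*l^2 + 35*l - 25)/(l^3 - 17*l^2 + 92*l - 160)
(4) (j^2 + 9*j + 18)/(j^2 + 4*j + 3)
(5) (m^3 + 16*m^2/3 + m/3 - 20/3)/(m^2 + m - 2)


(1) = (g - 5)/(g + 7)
(2) = (s^2 + 4*s - 12)/(s^2 + 3*s)
(3) = (l^2 - 6*l + 5)/(l^2 - 12*l + 32)
(4) = (j + 6)/(j + 1)
(5) = (3*m^2 + 19*m + 20)/(3*m + 6)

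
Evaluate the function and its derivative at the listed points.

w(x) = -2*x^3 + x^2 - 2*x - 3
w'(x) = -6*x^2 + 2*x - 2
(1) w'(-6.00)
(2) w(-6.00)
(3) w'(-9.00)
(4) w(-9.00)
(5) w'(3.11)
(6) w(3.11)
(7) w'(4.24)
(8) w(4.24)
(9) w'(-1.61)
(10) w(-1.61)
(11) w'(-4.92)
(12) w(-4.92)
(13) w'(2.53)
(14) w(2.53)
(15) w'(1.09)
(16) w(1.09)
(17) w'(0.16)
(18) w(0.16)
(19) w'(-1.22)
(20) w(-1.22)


(1) = -230.00
(2) = 477.00
(3) = -506.00
(4) = 1554.00
(5) = -53.81
(6) = -59.71
(7) = -101.39
(8) = -145.95
(9) = -20.77
(10) = 11.16
(11) = -157.08
(12) = 269.24
(13) = -35.35
(14) = -34.05
(15) = -6.95
(16) = -6.58
(17) = -1.83
(18) = -3.30
(19) = -13.37
(20) = 4.56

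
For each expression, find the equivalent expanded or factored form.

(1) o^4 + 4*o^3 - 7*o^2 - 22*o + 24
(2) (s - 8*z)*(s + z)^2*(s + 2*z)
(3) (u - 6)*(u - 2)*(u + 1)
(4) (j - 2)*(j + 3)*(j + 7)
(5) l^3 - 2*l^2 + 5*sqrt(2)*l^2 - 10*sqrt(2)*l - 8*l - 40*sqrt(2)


(1) = (o - 2)*(o - 1)*(o + 3)*(o + 4)
(2) = s^4 - 4*s^3*z - 27*s^2*z^2 - 38*s*z^3 - 16*z^4
(3) = u^3 - 7*u^2 + 4*u + 12
(4) = j^3 + 8*j^2 + j - 42
(5) = (l - 4)*(l + 2)*(l + 5*sqrt(2))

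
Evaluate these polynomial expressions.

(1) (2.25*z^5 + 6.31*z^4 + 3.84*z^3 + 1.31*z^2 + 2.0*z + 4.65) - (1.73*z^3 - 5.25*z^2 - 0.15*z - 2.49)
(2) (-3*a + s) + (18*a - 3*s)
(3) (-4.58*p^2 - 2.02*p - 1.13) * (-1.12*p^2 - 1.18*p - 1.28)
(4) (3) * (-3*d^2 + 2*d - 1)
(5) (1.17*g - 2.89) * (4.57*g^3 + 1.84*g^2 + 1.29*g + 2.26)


(1) = 2.25*z^5 + 6.31*z^4 + 2.11*z^3 + 6.56*z^2 + 2.15*z + 7.14
(2) = 15*a - 2*s
(3) = 5.1296*p^4 + 7.6668*p^3 + 9.5116*p^2 + 3.919*p + 1.4464
(4) = -9*d^2 + 6*d - 3
(5) = 5.3469*g^4 - 11.0545*g^3 - 3.8083*g^2 - 1.0839*g - 6.5314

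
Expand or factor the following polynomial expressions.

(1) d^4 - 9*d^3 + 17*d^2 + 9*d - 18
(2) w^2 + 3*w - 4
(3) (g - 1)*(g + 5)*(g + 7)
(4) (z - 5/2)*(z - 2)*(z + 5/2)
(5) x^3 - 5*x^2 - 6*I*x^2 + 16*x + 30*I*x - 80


(1) = (d - 6)*(d - 3)*(d - 1)*(d + 1)
(2) = (w - 1)*(w + 4)
(3) = g^3 + 11*g^2 + 23*g - 35
(4) = z^3 - 2*z^2 - 25*z/4 + 25/2
(5) = (x - 5)*(x - 8*I)*(x + 2*I)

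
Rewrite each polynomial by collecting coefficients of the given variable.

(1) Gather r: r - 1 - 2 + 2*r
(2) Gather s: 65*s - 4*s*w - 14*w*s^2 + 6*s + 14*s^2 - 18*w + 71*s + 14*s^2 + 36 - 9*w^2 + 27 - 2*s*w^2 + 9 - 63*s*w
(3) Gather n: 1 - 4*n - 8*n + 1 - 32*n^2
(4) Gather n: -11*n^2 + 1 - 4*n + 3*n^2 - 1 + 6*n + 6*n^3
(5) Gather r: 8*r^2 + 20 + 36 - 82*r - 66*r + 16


(1) = 3*r - 3
(2) = s^2*(28 - 14*w) + s*(-2*w^2 - 67*w + 142) - 9*w^2 - 18*w + 72
(3) = -32*n^2 - 12*n + 2
(4) = 6*n^3 - 8*n^2 + 2*n
(5) = 8*r^2 - 148*r + 72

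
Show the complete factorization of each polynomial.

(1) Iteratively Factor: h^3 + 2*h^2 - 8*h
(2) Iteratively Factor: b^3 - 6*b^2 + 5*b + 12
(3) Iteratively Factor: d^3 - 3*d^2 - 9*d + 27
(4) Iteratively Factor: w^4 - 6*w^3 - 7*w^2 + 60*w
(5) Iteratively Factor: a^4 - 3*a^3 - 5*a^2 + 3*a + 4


(1) = (h + 4)*(h^2 - 2*h) = h*(h + 4)*(h - 2)
(2) = (b - 4)*(b^2 - 2*b - 3) = (b - 4)*(b + 1)*(b - 3)
(3) = (d - 3)*(d^2 - 9) = (d - 3)^2*(d + 3)
(4) = (w + 3)*(w^3 - 9*w^2 + 20*w) = w*(w + 3)*(w^2 - 9*w + 20) = w*(w - 4)*(w + 3)*(w - 5)
(5) = (a + 1)*(a^3 - 4*a^2 - a + 4) = (a + 1)^2*(a^2 - 5*a + 4) = (a - 1)*(a + 1)^2*(a - 4)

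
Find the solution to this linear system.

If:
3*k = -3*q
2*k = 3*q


Then:
k = 0
q = 0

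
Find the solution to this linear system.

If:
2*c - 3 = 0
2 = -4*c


Then:
No Solution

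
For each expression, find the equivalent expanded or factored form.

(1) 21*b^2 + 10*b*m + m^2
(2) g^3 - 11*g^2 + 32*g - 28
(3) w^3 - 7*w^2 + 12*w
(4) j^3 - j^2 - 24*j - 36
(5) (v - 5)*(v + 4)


(1) = (3*b + m)*(7*b + m)
(2) = (g - 7)*(g - 2)^2
(3) = w*(w - 4)*(w - 3)
(4) = (j - 6)*(j + 2)*(j + 3)
(5) = v^2 - v - 20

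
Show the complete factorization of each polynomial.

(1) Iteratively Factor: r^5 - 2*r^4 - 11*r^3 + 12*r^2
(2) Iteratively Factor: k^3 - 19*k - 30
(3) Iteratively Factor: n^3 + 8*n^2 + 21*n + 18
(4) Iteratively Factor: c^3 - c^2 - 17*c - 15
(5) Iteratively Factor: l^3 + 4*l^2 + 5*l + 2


(1) = (r)*(r^4 - 2*r^3 - 11*r^2 + 12*r) = r*(r - 1)*(r^3 - r^2 - 12*r) = r^2*(r - 1)*(r^2 - r - 12) = r^2*(r - 4)*(r - 1)*(r + 3)
(2) = (k - 5)*(k^2 + 5*k + 6) = (k - 5)*(k + 2)*(k + 3)
(3) = (n + 2)*(n^2 + 6*n + 9) = (n + 2)*(n + 3)*(n + 3)
(4) = (c + 3)*(c^2 - 4*c - 5) = (c + 1)*(c + 3)*(c - 5)
(5) = (l + 1)*(l^2 + 3*l + 2) = (l + 1)^2*(l + 2)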